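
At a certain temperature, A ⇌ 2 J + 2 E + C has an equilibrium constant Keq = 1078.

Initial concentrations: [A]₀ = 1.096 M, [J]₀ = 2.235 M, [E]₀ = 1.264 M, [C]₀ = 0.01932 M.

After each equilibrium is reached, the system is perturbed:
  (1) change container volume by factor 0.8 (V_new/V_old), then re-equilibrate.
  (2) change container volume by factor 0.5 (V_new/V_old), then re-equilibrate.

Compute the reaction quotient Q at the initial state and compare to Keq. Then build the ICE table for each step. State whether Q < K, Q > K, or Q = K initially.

Q₀ = 0.1407 vs Keq = 1078 ⇒ Q<K, forward
Step 1:
                  A         J         E         C
  I           1.096     2.235     1.264   0.01932
  C         -0.9447     1.889     1.889    0.9447
  E          0.1513     4.124     3.153     0.964
  solve Keq expr → x = 0.9447; check Q = 1078
Then change container volume by factor 0.8 (V_new/V_old).
Step 2:
                  A         J         E         C
  I          0.1891     5.156     3.942     1.205
  C          0.1326   -0.2651   -0.2651   -0.1326
  E          0.3217      4.89     3.677     1.072
  solve Keq expr → x = -0.1326; check Q = 1078
Then change container volume by factor 0.5 (V_new/V_old).
Step 3:
                  A         J         E         C
  I          0.6433     9.781     7.353     2.145
  C           1.042    -2.083    -2.083    -1.042
  E           1.685     7.698      5.27     1.103
  solve Keq expr → x = -1.042; check Q = 1078

Q₀ = 0.1407; Q < K (proceeds forward)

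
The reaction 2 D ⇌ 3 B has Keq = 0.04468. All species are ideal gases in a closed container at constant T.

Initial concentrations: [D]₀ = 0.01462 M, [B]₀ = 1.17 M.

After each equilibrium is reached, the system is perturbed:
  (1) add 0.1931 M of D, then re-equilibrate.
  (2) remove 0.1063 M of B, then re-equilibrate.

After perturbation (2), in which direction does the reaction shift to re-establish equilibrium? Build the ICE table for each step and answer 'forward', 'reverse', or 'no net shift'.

Direction: forward

Q₀ = 7493 vs Keq = 0.04468 ⇒ Q>K, reverse
Step 1:
                  D         B
  I         0.01462      1.17
  C          0.6076   -0.9114
  E          0.6222    0.2586
  solve Keq expr → x = -0.3038; check Q = 0.04468
Then add 0.1931 M of D.
Step 2:
                  D         B
  I          0.8153    0.2586
  C         -0.0291   0.04365
  E          0.7862    0.3023
  solve Keq expr → x = 0.01455; check Q = 0.04468
Then remove 0.1063 M of B.
Step 3:
                  D         B
  I          0.7862     0.196
  C        -0.06041   0.09061
  E          0.7258    0.2866
  solve Keq expr → x = 0.0302; check Q = 0.04468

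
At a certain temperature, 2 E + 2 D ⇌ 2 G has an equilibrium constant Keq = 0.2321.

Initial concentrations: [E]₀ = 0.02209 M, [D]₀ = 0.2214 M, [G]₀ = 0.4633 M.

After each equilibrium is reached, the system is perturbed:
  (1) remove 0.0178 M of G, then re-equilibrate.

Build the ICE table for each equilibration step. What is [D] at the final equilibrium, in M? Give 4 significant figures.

[D]_eq = 0.5666 M

Q₀ = 8974 vs Keq = 0.2321 ⇒ Q>K, reverse
Step 1:
                  E         D         G
  init      0.02209    0.2214    0.4633
  Δ          0.3575    0.3575   -0.3575
  eq         0.3795    0.5789    0.1058
  solve Keq expr → x = -0.1787; check Q = 0.2321
Then remove 0.0178 M of G.
Step 2:
                  E         D         G
  init       0.3795    0.5789   0.08805
  Δ        -0.01223  -0.01223   0.01223
  eq         0.3673    0.5666    0.1003
  solve Keq expr → x = 0.006113; check Q = 0.2321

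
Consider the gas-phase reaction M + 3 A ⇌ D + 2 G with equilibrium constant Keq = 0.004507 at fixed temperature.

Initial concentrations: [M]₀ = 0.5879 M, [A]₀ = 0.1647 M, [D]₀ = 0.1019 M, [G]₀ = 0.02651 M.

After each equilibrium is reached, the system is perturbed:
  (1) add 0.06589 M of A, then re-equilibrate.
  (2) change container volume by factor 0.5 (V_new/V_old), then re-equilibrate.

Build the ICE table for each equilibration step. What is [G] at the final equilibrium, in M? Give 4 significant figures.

Q₀ = 0.02727 vs Keq = 0.004507 ⇒ Q>K, reverse
Step 1:
                  M         A         D         G
  Initial    0.5879    0.1647    0.1019   0.02651
  Change   0.006609   0.01983 -0.006609  -0.01322
  Equil      0.5945    0.1845   0.09529   0.01329
  solve Keq expr → x = -0.006609; check Q = 0.004507
Then add 0.06589 M of A.
Step 2:
                  M         A         D         G
  Initial    0.5945    0.2504   0.09529   0.01329
  Change  -0.003098 -0.009294  0.003098  0.006196
  Equil      0.5914    0.2411   0.09839   0.01949
  solve Keq expr → x = 0.003098; check Q = 0.004507
Then change container volume by factor 0.5 (V_new/V_old).
Step 3:
                  M         A         D         G
  Initial     1.183    0.4822    0.1968   0.03898
  Change  -0.006069  -0.01821  0.006069   0.01214
  Equil       1.177     0.464    0.2028   0.05111
  solve Keq expr → x = 0.006069; check Q = 0.004507

[G]_eq = 0.05111 M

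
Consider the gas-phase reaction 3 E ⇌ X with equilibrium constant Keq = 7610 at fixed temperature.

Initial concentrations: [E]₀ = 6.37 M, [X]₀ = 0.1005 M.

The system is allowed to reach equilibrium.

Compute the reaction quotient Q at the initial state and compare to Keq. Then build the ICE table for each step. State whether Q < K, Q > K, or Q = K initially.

Q₀ = 3.8882e-04 vs Keq = 7610 ⇒ Q<K, forward
Step 1:
                    E           X
  init           6.37      0.1005
  Δ            -6.304       2.101
  eq          0.06614       2.202
  solve Keq expr → x = 2.101; check Q = 7610

Q₀ = 3.8882e-04; Q < K (proceeds forward)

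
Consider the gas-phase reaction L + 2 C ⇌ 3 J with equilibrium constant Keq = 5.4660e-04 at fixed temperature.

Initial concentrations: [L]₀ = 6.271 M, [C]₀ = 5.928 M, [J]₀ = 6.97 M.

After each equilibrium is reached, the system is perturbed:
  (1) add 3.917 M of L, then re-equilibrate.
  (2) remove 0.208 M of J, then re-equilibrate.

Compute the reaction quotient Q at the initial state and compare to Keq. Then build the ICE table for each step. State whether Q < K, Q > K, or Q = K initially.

Q₀ = 1.537; Q > K (proceeds reverse)

Q₀ = 1.537 vs Keq = 5.4660e-04 ⇒ Q>K, reverse
Step 1:
                  L         C         J
  init        6.271     5.928      6.97
  Δ           2.066     4.132    -6.197
  eq          8.337     10.06    0.7726
  solve Keq expr → x = -2.066; check Q = 5.4660e-04
Then add 3.917 M of L.
Step 2:
                  L         C         J
  init        12.25     10.06    0.7726
  Δ         -0.0337   -0.0674    0.1011
  eq          12.22     9.992    0.8737
  solve Keq expr → x = 0.0337; check Q = 5.4660e-04
Then remove 0.208 M of J.
Step 3:
                  L         C         J
  init        12.22     9.992    0.6657
  Δ        -0.06623   -0.1325    0.1987
  eq          12.15      9.86    0.8644
  solve Keq expr → x = 0.06623; check Q = 5.4660e-04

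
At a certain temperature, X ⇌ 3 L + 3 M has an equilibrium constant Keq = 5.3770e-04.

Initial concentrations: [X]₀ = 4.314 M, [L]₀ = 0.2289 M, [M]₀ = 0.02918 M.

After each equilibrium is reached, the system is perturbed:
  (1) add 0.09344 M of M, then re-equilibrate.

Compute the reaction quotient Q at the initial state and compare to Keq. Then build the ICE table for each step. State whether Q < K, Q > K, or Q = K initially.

Q₀ = 6.9074e-08; Q < K (proceeds forward)

Q₀ = 6.9074e-08 vs Keq = 5.3770e-04 ⇒ Q<K, forward
Step 1:
                  X         L         M
  I           4.314    0.2289   0.02918
  C        -0.08237    0.2471    0.2471
  E           4.232     0.476    0.2763
  solve Keq expr → x = 0.08237; check Q = 5.3770e-04
Then add 0.09344 M of M.
Step 2:
                  X         L         M
  I           4.232     0.476    0.3697
  C         0.01869  -0.05608  -0.05608
  E            4.25    0.4199    0.3137
  solve Keq expr → x = -0.01869; check Q = 5.3770e-04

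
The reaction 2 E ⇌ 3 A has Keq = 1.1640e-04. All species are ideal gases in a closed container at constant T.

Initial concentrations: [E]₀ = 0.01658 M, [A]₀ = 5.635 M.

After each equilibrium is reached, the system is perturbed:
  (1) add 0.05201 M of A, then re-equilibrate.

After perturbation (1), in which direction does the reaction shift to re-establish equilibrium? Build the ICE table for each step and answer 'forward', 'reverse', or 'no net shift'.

Q₀ = 6.5090e+05 vs Keq = 1.1640e-04 ⇒ Q>K, reverse
Step 1:
                    E           A
  init        0.01658       5.635
  Δ             3.679      -5.518
  eq            3.695      0.1167
  solve Keq expr → x = -1.839; check Q = 1.1640e-04
Then add 0.05201 M of A.
Step 2:
                    E           A
  init          3.695      0.1687
  Δ           0.03419    -0.05129
  eq             3.73      0.1174
  solve Keq expr → x = -0.0171; check Q = 1.1640e-04

Direction: reverse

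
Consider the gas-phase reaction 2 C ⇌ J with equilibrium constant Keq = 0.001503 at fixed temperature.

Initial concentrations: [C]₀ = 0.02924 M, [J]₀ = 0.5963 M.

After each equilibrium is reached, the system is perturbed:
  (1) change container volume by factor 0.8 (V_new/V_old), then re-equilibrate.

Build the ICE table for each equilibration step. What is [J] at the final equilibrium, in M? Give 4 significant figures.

Q₀ = 697.4 vs Keq = 0.001503 ⇒ Q>K, reverse
Step 1:
                    C           J
  I           0.02924      0.5963
  C             1.188     -0.5941
  E             1.217    0.002227
  solve Keq expr → x = -0.5941; check Q = 0.001503
Then change container volume by factor 0.8 (V_new/V_old).
Step 2:
                    C           J
  I             1.522    0.002784
  C          -0.00138  6.8978e-04
  E              1.52    0.003474
  solve Keq expr → x = 6.8978e-04; check Q = 0.001503

[J]_eq = 0.003474 M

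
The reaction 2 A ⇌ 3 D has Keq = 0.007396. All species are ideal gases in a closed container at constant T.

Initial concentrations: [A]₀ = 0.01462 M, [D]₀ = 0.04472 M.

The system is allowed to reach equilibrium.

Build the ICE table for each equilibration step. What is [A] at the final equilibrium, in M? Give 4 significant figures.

[A]_eq = 0.03148 M

Q₀ = 0.4184 vs Keq = 0.007396 ⇒ Q>K, reverse
Step 1:
                    A           D
  Initial     0.01462     0.04472
  Change      0.01686    -0.02529
  Equil       0.03148     0.01943
  solve Keq expr → x = -0.008431; check Q = 0.007396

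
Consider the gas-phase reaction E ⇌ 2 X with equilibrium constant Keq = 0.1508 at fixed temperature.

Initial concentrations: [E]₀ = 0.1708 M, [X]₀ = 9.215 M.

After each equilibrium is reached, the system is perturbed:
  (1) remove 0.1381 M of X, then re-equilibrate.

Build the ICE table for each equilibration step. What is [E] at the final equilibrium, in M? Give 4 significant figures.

Q₀ = 497.2 vs Keq = 0.1508 ⇒ Q>K, reverse
Step 1:
                  E         X
  Initial    0.1708     9.215
  Change      4.202    -8.403
  Equil       4.372     0.812
  solve Keq expr → x = -4.202; check Q = 0.1508
Then remove 0.1381 M of X.
Step 2:
                  E         X
  Initial     4.372    0.6739
  Change   -0.06598     0.132
  Equil       4.306    0.8058
  solve Keq expr → x = 0.06598; check Q = 0.1508

[E]_eq = 4.306 M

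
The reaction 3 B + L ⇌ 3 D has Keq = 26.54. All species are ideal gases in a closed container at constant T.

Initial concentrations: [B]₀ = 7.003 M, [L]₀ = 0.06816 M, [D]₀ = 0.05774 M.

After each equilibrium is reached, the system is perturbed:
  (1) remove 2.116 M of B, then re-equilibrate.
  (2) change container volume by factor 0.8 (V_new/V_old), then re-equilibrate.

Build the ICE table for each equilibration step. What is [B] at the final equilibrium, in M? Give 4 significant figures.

Q₀ = 8.2233e-06 vs Keq = 26.54 ⇒ Q<K, forward
Step 1:
                   B          L          D
  init         7.003    0.06816    0.05774
  Δ          -0.2045   -0.06816     0.2045
  eq           6.799 2.1618e-06     0.2622
  solve Keq expr → x = 0.06816; check Q = 26.54
Then remove 2.116 M of B.
Step 2:
                   B          L          D
  init         4.683 2.1618e-06     0.2622
  Δ       1.3361e-05 4.4535e-06 -1.3361e-05
  eq           4.683 6.6154e-06     0.2622
  solve Keq expr → x = -4.4535e-06; check Q = 26.54
Then change container volume by factor 0.8 (V_new/V_old).
Step 3:
                   B          L          D
  init         5.853 8.2692e-06     0.3278
  Δ       -4.9606e-06 -1.6535e-06 4.9606e-06
  eq           5.853 6.6157e-06     0.3278
  solve Keq expr → x = 1.6535e-06; check Q = 26.54

[B]_eq = 5.853 M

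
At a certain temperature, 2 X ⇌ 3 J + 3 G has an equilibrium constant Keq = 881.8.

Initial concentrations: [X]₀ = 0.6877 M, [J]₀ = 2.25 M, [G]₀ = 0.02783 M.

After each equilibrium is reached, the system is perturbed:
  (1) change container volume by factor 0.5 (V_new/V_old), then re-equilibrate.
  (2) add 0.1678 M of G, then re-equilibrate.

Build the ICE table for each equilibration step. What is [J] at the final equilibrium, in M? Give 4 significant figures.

Q₀ = 5.1915e-04 vs Keq = 881.8 ⇒ Q<K, forward
Step 1:
                  X         J         G
  init       0.6877      2.25   0.02783
  Δ         -0.5464    0.8196    0.8196
  eq         0.1413      3.07    0.8474
  solve Keq expr → x = 0.2732; check Q = 881.8
Then change container volume by factor 0.5 (V_new/V_old).
Step 2:
                  X         J         G
  init       0.2826     6.139     1.695
  Δ          0.3219   -0.4829   -0.4829
  eq         0.6045     5.656     1.212
  solve Keq expr → x = -0.161; check Q = 881.8
Then add 0.1678 M of G.
Step 3:
                  X         J         G
  init       0.6045     5.656      1.38
  Δ         0.05306  -0.07958  -0.07958
  eq         0.6575     5.577       1.3
  solve Keq expr → x = -0.02653; check Q = 881.8

[J]_eq = 5.577 M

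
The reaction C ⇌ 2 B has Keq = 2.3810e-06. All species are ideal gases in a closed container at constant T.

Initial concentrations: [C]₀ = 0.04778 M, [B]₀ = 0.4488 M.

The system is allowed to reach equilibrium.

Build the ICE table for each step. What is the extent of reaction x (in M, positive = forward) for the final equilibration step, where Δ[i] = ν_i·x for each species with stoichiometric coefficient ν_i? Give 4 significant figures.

x = -0.224 M

Q₀ = 4.216 vs Keq = 2.3810e-06 ⇒ Q>K, reverse
Step 1:
                  C         B
  I         0.04778    0.4488
  C           0.224    -0.448
  E          0.2718 8.0443e-04
  solve Keq expr → x = -0.224; check Q = 2.3810e-06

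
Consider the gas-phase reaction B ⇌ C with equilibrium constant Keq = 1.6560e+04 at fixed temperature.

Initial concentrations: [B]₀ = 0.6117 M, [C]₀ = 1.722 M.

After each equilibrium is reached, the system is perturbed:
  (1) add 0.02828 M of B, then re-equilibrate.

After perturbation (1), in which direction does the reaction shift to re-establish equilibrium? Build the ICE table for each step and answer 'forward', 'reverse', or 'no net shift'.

Direction: forward

Q₀ = 2.815 vs Keq = 1.6560e+04 ⇒ Q<K, forward
Step 1:
                  B         C
  I          0.6117     1.722
  C         -0.6116    0.6116
  E       1.4092e-04     2.334
  solve Keq expr → x = 0.6116; check Q = 1.6560e+04
Then add 0.02828 M of B.
Step 2:
                  B         C
  I         0.02842     2.334
  C        -0.02828   0.02828
  E       1.4262e-04     2.362
  solve Keq expr → x = 0.02828; check Q = 1.6560e+04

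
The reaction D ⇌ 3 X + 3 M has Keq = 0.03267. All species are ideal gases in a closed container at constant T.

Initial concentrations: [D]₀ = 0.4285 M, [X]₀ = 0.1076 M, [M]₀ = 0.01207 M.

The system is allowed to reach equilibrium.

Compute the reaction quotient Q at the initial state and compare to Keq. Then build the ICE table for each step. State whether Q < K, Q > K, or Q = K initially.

Q₀ = 5.1122e-09 vs Keq = 0.03267 ⇒ Q<K, forward
Step 1:
                    D           X           M
  init         0.4285      0.1076     0.01207
  Δ           -0.1346      0.4037      0.4037
  eq           0.2939      0.5113      0.4157
  solve Keq expr → x = 0.1346; check Q = 0.03267

Q₀ = 5.1122e-09; Q < K (proceeds forward)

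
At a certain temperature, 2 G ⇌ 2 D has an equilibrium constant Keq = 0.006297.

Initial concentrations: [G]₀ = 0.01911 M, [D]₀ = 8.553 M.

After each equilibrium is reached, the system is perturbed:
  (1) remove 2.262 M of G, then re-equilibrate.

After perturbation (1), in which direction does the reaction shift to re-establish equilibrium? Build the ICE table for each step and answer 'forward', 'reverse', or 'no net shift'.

Direction: reverse

Q₀ = 2.0032e+05 vs Keq = 0.006297 ⇒ Q>K, reverse
Step 1:
                  G         D
  Initial   0.01911     8.553
  Change      7.923    -7.923
  Equil       7.942    0.6302
  solve Keq expr → x = -3.961; check Q = 0.006297
Then remove 2.262 M of G.
Step 2:
                  G         D
  Initial      5.68    0.6302
  Change     0.1663   -0.1663
  Equil       5.846    0.4639
  solve Keq expr → x = -0.08315; check Q = 0.006297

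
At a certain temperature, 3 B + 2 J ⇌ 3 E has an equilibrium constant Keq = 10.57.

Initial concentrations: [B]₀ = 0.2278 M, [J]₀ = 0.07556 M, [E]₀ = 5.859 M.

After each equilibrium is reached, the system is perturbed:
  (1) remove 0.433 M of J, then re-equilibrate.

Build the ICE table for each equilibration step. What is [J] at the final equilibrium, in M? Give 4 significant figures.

Q₀ = 2.9801e+06 vs Keq = 10.57 ⇒ Q>K, reverse
Step 1:
                    B           J           E
  init         0.2278     0.07556       5.859
  Δ             1.576        1.05      -1.576
  eq            1.803       1.126       4.283
  solve Keq expr → x = -0.5252; check Q = 10.57
Then remove 0.433 M of J.
Step 2:
                    B           J           E
  init          1.803      0.6929       4.283
  Δ             0.242      0.1613      -0.242
  eq            2.045      0.8543       4.041
  solve Keq expr → x = -0.08067; check Q = 10.57

[J]_eq = 0.8543 M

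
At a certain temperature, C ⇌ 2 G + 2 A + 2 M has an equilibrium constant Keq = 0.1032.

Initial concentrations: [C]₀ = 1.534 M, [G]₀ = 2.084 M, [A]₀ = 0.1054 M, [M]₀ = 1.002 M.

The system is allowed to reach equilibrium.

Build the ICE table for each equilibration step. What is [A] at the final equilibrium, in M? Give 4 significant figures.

Q₀ = 0.03158 vs Keq = 0.1032 ⇒ Q<K, forward
Step 1:
                    C           G           A           M
  I             1.534       2.084      0.1054       1.002
  C            -0.033       0.066       0.066       0.066
  E             1.501        2.15      0.1714       1.068
  solve Keq expr → x = 0.033; check Q = 0.1032

[A]_eq = 0.1714 M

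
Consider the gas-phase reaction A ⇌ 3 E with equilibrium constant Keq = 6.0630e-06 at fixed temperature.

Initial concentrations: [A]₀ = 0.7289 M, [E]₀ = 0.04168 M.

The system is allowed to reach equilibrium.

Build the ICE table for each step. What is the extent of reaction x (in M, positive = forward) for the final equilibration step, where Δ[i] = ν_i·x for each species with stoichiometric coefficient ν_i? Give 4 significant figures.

x = -0.008402 M

Q₀ = 9.9338e-05 vs Keq = 6.0630e-06 ⇒ Q>K, reverse
Step 1:
                  A         E
  I          0.7289   0.04168
  C        0.008402  -0.02521
  E          0.7373   0.01647
  solve Keq expr → x = -0.008402; check Q = 6.0630e-06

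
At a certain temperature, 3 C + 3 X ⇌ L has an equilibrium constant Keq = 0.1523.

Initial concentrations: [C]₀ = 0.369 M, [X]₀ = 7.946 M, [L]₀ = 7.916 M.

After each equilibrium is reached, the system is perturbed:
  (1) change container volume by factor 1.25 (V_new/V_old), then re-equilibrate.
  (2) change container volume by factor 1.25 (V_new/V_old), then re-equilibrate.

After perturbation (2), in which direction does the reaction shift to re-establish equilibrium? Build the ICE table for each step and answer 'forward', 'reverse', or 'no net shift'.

Direction: reverse

Q₀ = 0.314 vs Keq = 0.1523 ⇒ Q>K, reverse
Step 1:
                   C          X          L
  Initial      0.369      7.946      7.916
  Change     0.09453    0.09453   -0.03151
  Equil       0.4635      8.041      7.884
  solve Keq expr → x = -0.03151; check Q = 0.1523
Then change container volume by factor 1.25 (V_new/V_old).
Step 2:
                   C          X          L
  Initial     0.3708      6.432      6.308
  Change      0.1531     0.1531   -0.05104
  Equil       0.5239      6.586      6.257
  solve Keq expr → x = -0.05104; check Q = 0.1523
Then change container volume by factor 1.25 (V_new/V_old).
Step 3:
                   C          X          L
  Initial     0.4192      5.268      5.005
  Change      0.1679     0.1679   -0.05595
  Equil        0.587      5.436      4.949
  solve Keq expr → x = -0.05595; check Q = 0.1523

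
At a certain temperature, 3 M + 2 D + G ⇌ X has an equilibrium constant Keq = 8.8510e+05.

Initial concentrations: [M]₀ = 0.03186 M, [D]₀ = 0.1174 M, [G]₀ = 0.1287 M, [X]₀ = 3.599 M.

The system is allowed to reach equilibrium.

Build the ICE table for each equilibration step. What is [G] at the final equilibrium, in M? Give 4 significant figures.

Q₀ = 6.2738e+07 vs Keq = 8.8510e+05 ⇒ Q>K, reverse
Step 1:
                    M           D           G           X
  I           0.03186      0.1174      0.1287       3.599
  C            0.0683     0.04553     0.02277    -0.02277
  E            0.1002      0.1629      0.1515       3.576
  solve Keq expr → x = -0.02277; check Q = 8.8510e+05

[G]_eq = 0.1515 M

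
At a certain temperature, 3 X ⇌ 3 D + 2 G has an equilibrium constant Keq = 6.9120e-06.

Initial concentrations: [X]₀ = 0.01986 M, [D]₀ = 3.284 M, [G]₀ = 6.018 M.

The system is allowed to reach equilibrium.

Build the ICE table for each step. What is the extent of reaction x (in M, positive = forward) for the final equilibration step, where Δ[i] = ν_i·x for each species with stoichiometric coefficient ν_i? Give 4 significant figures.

Q₀ = 1.6375e+08 vs Keq = 6.9120e-06 ⇒ Q>K, reverse
Step 1:
                  X         D         G
  Initial   0.01986     3.284     6.018
  Change      3.259    -3.259    -2.172
  Equil       3.278   0.02544     3.846
  solve Keq expr → x = -1.086; check Q = 6.9120e-06

x = -1.086 M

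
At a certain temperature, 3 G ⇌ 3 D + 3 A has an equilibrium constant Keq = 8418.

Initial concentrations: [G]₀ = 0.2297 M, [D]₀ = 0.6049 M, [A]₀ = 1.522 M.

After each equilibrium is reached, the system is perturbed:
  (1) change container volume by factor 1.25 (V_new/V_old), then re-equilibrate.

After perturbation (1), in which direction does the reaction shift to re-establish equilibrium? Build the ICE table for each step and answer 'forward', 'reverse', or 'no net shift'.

Q₀ = 64.39 vs Keq = 8418 ⇒ Q<K, forward
Step 1:
                    G           D           A
  I            0.2297      0.6049       1.522
  C           -0.1658      0.1658      0.1658
  E           0.06394      0.7707       1.688
  solve Keq expr → x = 0.05525; check Q = 8418
Then change container volume by factor 1.25 (V_new/V_old).
Step 2:
                    G           D           A
  I           0.05115      0.6165        1.35
  C         -0.009325    0.009325    0.009325
  E           0.04183      0.6259        1.36
  solve Keq expr → x = 0.003108; check Q = 8418

Direction: forward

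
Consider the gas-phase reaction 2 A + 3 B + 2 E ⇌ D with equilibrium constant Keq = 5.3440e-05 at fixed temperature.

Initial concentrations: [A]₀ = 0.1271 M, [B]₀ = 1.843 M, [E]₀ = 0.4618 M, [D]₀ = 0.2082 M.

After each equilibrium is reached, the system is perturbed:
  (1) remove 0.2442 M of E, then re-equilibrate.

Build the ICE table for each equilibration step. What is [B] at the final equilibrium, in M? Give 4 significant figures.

Q₀ = 9.654 vs Keq = 5.3440e-05 ⇒ Q>K, reverse
Step 1:
                    A           B           E           D
  I            0.1271       1.843      0.4618      0.2082
  C             0.416      0.6241       0.416      -0.208
  E            0.5431       2.467      0.8778  1.8241e-04
  solve Keq expr → x = -0.208; check Q = 5.3440e-05
Then remove 0.2442 M of E.
Step 2:
                    A           B           E           D
  I            0.5431       2.467      0.6336  1.8241e-04
  C        1.7445e-04  2.6168e-04  1.7445e-04 -8.7226e-05
  E            0.5433       2.467      0.6338  9.5181e-05
  solve Keq expr → x = -8.7226e-05; check Q = 5.3440e-05

[B]_eq = 2.467 M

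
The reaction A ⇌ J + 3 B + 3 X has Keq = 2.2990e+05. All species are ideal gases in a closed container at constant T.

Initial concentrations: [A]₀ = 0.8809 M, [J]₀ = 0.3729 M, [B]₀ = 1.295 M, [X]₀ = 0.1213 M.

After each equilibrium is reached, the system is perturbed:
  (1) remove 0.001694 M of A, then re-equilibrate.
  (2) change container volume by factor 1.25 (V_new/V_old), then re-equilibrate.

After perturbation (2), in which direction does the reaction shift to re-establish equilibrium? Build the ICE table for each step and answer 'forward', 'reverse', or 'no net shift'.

Q₀ = 0.001641 vs Keq = 2.2990e+05 ⇒ Q<K, forward
Step 1:
                  A         J         B         X
  Initial    0.8809    0.3729     1.295    0.1213
  Change    -0.8742    0.8742     2.622     2.622
  Equil    0.006736     1.247     3.917     2.744
  solve Keq expr → x = 0.8742; check Q = 2.2990e+05
Then remove 0.001694 M of A.
Step 2:
                  A         J         B         X
  Initial  0.005042     1.247     3.917     2.744
  Change   0.001624 -0.001624 -0.004873 -0.004873
  Equil    0.006667     1.245     3.913     2.739
  solve Keq expr → x = -0.001624; check Q = 2.2990e+05
Then change container volume by factor 1.25 (V_new/V_old).
Step 3:
                  A         J         B         X
  Initial  0.005334    0.9964      3.13     2.191
  Change  -0.003891  0.003891   0.01167   0.01167
  Equil    0.001442         1     3.142     2.203
  solve Keq expr → x = 0.003891; check Q = 2.2990e+05

Direction: forward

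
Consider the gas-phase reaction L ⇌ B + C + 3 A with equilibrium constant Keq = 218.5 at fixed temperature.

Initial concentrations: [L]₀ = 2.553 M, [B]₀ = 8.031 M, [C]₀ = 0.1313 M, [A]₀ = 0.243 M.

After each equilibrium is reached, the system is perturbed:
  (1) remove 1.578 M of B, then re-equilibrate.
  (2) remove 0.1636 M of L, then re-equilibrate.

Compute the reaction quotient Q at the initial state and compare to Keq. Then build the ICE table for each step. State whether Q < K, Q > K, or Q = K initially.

Q₀ = 0.005927 vs Keq = 218.5 ⇒ Q<K, forward
Step 1:
                    L           B           C           A
  init          2.553       8.031      0.1313       0.243
  Δ            -0.994       0.994       0.994       2.982
  eq            1.559       9.025       1.125       3.225
  solve Keq expr → x = 0.994; check Q = 218.5
Then remove 1.578 M of B.
Step 2:
                    L           B           C           A
  init          1.559       7.447       1.125       3.225
  Δ          -0.04376     0.04376     0.04376      0.1313
  eq            1.515       7.491       1.169       3.356
  solve Keq expr → x = 0.04376; check Q = 218.5
Then remove 0.1636 M of L.
Step 3:
                    L           B           C           A
  init          1.352       7.491       1.169       3.356
  Δ           0.02571    -0.02571    -0.02571    -0.07712
  eq            1.377       7.465       1.143       3.279
  solve Keq expr → x = -0.02571; check Q = 218.5

Q₀ = 0.005927; Q < K (proceeds forward)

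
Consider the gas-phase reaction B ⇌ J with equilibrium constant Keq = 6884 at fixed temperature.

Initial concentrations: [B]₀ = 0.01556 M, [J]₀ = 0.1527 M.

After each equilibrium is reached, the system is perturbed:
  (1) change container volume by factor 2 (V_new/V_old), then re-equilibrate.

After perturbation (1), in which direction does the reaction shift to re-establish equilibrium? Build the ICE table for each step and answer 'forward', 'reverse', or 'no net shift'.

Direction: no net shift

Q₀ = 9.814 vs Keq = 6884 ⇒ Q<K, forward
Step 1:
                    B           J
  I           0.01556      0.1527
  C          -0.01554     0.01554
  E        2.4439e-05      0.1682
  solve Keq expr → x = 0.01554; check Q = 6884
Then change container volume by factor 2 (V_new/V_old).
Step 2:
                    B           J
  I        1.2219e-05     0.08412
  C                 0           0
  E        1.2219e-05     0.08412
  solve Keq expr → x = 0; check Q = 6884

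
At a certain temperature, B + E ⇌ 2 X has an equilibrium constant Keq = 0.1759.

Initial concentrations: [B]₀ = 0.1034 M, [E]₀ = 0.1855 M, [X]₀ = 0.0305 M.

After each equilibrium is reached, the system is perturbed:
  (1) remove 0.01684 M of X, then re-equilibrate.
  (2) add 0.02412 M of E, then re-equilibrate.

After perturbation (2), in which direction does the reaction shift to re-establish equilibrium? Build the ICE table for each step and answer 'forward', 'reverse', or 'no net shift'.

Direction: forward

Q₀ = 0.0485 vs Keq = 0.1759 ⇒ Q<K, forward
Step 1:
                    B           E           X
  I            0.1034      0.1855      0.0305
  C          -0.01131    -0.01131     0.02262
  E           0.09209      0.1742     0.05312
  solve Keq expr → x = 0.01131; check Q = 0.1759
Then remove 0.01684 M of X.
Step 2:
                    B           E           X
  I           0.09209      0.1742     0.03628
  C         -0.006896   -0.006896     0.01379
  E           0.08519      0.1673     0.05007
  solve Keq expr → x = 0.006896; check Q = 0.1759
Then add 0.02412 M of E.
Step 3:
                    B           E           X
  I           0.08519      0.1914     0.05007
  C         -0.001421   -0.001421    0.002842
  E           0.08377        0.19     0.05291
  solve Keq expr → x = 0.001421; check Q = 0.1759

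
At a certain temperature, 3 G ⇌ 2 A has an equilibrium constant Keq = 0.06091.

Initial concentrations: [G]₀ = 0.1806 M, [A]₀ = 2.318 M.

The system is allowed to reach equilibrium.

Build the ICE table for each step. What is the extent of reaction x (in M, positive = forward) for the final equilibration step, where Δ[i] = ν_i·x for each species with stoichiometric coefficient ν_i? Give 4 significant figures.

x = -0.7184 M

Q₀ = 912.2 vs Keq = 0.06091 ⇒ Q>K, reverse
Step 1:
                    G           A
  Initial      0.1806       2.318
  Change        2.155      -1.437
  Equil         2.336      0.8811
  solve Keq expr → x = -0.7184; check Q = 0.06091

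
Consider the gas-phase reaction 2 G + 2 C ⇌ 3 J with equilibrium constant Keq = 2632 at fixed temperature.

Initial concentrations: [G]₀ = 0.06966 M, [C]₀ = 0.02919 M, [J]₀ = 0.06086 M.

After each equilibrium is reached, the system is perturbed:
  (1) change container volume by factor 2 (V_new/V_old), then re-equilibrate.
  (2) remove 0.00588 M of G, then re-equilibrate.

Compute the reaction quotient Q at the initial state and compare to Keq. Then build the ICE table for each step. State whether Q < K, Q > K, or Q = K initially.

Q₀ = 54.52 vs Keq = 2632 ⇒ Q<K, forward
Step 1:
                    G           C           J
  I           0.06966     0.02919     0.06086
  C          -0.01894    -0.01894     0.02841
  E           0.05072     0.01025     0.08927
  solve Keq expr → x = 0.00947; check Q = 2632
Then change container volume by factor 2 (V_new/V_old).
Step 2:
                    G           C           J
  I           0.02536    0.005125     0.04463
  C          0.001314    0.001314   -0.001971
  E           0.02667    0.006439     0.04266
  solve Keq expr → x = -6.5715e-04; check Q = 2632
Then remove 0.00588 M of G.
Step 3:
                    G           C           J
  I           0.02079    0.006439     0.04266
  C          0.001017    0.001017   -0.001526
  E           0.02181    0.007456     0.04114
  solve Keq expr → x = -5.0854e-04; check Q = 2632

Q₀ = 54.52; Q < K (proceeds forward)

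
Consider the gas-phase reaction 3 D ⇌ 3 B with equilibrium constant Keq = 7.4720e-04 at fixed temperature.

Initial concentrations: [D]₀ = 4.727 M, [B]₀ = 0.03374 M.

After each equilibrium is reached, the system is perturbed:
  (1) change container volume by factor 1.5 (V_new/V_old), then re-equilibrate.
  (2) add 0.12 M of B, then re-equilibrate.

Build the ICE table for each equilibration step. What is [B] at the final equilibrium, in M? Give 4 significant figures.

Q₀ = 3.6365e-07 vs Keq = 7.4720e-04 ⇒ Q<K, forward
Step 1:
                    D           B
  I             4.727     0.03374
  C           -0.3623      0.3623
  E             4.365      0.3961
  solve Keq expr → x = 0.1208; check Q = 7.4720e-04
Then change container volume by factor 1.5 (V_new/V_old).
Step 2:
                    D           B
  I              2.91       0.264
  C                 0           0
  E              2.91       0.264
  solve Keq expr → x = 0; check Q = 7.4720e-04
Then add 0.12 M of B.
Step 3:
                    D           B
  I              2.91       0.384
  C              0.11       -0.11
  E              3.02       0.274
  solve Keq expr → x = -0.03667; check Q = 7.4720e-04

[B]_eq = 0.274 M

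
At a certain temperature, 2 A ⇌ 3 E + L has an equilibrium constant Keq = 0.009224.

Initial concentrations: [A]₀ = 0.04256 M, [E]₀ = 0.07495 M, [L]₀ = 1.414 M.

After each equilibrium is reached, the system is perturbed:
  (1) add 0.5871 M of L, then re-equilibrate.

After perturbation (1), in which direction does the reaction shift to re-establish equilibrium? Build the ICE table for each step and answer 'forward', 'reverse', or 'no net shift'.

Direction: reverse

Q₀ = 0.3287 vs Keq = 0.009224 ⇒ Q>K, reverse
Step 1:
                  A         E         L
  I         0.04256   0.07495     1.414
  C         0.02852  -0.04278  -0.01426
  E         0.07108   0.03217       1.4
  solve Keq expr → x = -0.01426; check Q = 0.009224
Then add 0.5871 M of L.
Step 2:
                  A         E         L
  I         0.07108   0.03217     1.987
  C        0.002003 -0.003005 -0.001002
  E         0.07308   0.02917     1.986
  solve Keq expr → x = -0.001002; check Q = 0.009224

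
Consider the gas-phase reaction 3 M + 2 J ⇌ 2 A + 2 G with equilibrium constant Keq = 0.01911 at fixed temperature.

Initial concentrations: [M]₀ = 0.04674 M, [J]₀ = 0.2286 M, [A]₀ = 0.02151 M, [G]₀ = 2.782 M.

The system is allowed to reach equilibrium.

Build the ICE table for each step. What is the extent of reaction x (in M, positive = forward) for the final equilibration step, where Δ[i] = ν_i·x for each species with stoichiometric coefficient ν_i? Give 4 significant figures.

Q₀ = 671.1 vs Keq = 0.01911 ⇒ Q>K, reverse
Step 1:
                   M          J          A          G
  init       0.04674     0.2286    0.02151      2.782
  Δ          0.03185    0.02123   -0.02123   -0.02123
  eq         0.07859     0.2498 2.7562e-04      2.761
  solve Keq expr → x = -0.01062; check Q = 0.01911

x = -0.01062 M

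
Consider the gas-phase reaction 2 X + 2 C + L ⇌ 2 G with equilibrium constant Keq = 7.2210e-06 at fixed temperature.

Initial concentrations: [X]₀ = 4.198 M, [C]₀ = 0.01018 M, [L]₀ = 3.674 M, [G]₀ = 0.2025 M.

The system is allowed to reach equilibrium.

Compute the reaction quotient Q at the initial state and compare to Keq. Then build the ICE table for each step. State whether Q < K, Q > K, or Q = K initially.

Q₀ = 6.111 vs Keq = 7.2210e-06 ⇒ Q>K, reverse
Step 1:
                  X         C         L         G
  I           4.198   0.01018     3.674    0.2025
  C          0.1977    0.1977   0.09886   -0.1977
  E           4.396    0.2079     3.773   0.00477
  solve Keq expr → x = -0.09886; check Q = 7.2210e-06

Q₀ = 6.111; Q > K (proceeds reverse)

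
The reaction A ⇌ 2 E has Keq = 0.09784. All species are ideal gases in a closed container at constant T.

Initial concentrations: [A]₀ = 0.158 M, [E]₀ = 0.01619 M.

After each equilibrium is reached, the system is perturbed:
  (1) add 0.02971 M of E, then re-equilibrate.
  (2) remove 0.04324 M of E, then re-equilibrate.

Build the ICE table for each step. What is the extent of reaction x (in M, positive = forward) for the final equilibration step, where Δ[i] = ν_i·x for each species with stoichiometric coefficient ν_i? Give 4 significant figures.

Q₀ = 0.001659 vs Keq = 0.09784 ⇒ Q<K, forward
Step 1:
                   A          E
  I            0.158    0.01619
  C         -0.04458    0.08915
  E           0.1134     0.1053
  solve Keq expr → x = 0.04458; check Q = 0.09784
Then add 0.02971 M of E.
Step 2:
                   A          E
  I           0.1134     0.1351
  C          0.01211   -0.02423
  E           0.1255     0.1108
  solve Keq expr → x = -0.01211; check Q = 0.09784
Then remove 0.04324 M of E.
Step 3:
                   A          E
  I           0.1255    0.06759
  C         -0.01759    0.03518
  E           0.1079     0.1028
  solve Keq expr → x = 0.01759; check Q = 0.09784

x = 0.01759 M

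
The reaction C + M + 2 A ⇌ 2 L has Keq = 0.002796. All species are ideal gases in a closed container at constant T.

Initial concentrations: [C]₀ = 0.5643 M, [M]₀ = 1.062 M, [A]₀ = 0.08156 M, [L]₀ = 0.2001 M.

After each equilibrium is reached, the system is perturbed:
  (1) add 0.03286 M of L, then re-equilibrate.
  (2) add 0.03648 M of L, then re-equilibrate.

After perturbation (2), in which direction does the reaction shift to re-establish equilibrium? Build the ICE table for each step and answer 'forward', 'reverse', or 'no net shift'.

Direction: reverse

Q₀ = 10.04 vs Keq = 0.002796 ⇒ Q>K, reverse
Step 1:
                   C          M          A          L
  I           0.5643      1.062    0.08156     0.2001
  C          0.09384    0.09384     0.1877    -0.1877
  E           0.6581      1.156     0.2692    0.01242
  solve Keq expr → x = -0.09384; check Q = 0.002796
Then add 0.03286 M of L.
Step 2:
                   C          M          A          L
  I           0.6581      1.156     0.2692    0.04528
  C          0.01558    0.01558    0.03117   -0.03117
  E           0.6737      1.171     0.3004    0.01411
  solve Keq expr → x = -0.01558; check Q = 0.002796
Then add 0.03648 M of L.
Step 3:
                   C          M          A          L
  I           0.6737      1.171     0.3004    0.05059
  C          0.01727    0.01727    0.03454   -0.03454
  E            0.691      1.189     0.3349    0.01605
  solve Keq expr → x = -0.01727; check Q = 0.002796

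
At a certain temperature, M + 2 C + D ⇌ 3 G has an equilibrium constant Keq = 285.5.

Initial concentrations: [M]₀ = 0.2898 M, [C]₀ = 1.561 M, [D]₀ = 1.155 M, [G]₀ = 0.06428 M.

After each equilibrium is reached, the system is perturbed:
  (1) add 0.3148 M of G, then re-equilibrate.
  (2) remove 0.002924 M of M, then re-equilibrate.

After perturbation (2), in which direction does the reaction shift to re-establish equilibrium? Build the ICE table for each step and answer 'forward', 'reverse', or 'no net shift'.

Q₀ = 3.2564e-04 vs Keq = 285.5 ⇒ Q<K, forward
Step 1:
                   M          C          D          G
  Initial     0.2898      1.561      1.155    0.06428
  Change     -0.2865    -0.5731    -0.2865     0.8596
  Equil     0.003259     0.9879     0.8685     0.9239
  solve Keq expr → x = 0.2865; check Q = 285.5
Then add 0.3148 M of G.
Step 2:
                   M          C          D          G
  Initial   0.003259     0.9879     0.8685      1.239
  Change    0.004195   0.008389   0.004195   -0.01258
  Equil     0.007454     0.9963     0.8727      1.226
  solve Keq expr → x = -0.004195; check Q = 285.5
Then remove 0.002924 M of M.
Step 3:
                   M          C          D          G
  Initial    0.00453     0.9963     0.8727      1.226
  Change    0.002678   0.005357   0.002678  -0.008035
  Equil     0.007208      1.002     0.8753      1.218
  solve Keq expr → x = -0.002678; check Q = 285.5

Direction: reverse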